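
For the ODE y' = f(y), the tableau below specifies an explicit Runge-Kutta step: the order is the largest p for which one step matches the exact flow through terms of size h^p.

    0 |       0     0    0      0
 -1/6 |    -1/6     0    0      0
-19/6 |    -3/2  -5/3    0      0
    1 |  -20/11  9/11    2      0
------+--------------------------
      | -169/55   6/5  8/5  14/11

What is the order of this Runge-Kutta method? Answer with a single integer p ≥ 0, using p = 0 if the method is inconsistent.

b = (-169/55, 6/5, 8/5, 14/11)
c = (0, -1/6, -19/6, 1)
Ac = (0, 0, 5/18, -427/66)
Σ b_i: (-169/55)·1 + 6/5·1 + 8/5·1 + 14/11·1 = 1 ✓
b·c: 6/5·(-1/6) + 8/5·(-19/6) + 14/11·1 = -659/165 ≠ 1/2 ⇒ order 1.

1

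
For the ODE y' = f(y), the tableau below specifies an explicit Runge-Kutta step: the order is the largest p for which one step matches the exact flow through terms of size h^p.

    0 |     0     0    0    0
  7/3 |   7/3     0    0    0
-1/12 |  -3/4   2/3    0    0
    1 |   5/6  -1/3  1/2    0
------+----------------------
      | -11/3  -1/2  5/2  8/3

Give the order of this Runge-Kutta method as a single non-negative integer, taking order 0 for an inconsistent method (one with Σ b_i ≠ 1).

1

b = (-11/3, -1/2, 5/2, 8/3)
c = (0, 7/3, -1/12, 1)
Ac = (0, 0, 14/9, -59/72)
Σ b_i: (-11/3)·1 + (-1/2)·1 + 5/2·1 + 8/3·1 = 1 ✓
b·c: (-1/2)·7/3 + 5/2·(-1/12) + 8/3·1 = 31/24 ≠ 1/2 ⇒ order 1.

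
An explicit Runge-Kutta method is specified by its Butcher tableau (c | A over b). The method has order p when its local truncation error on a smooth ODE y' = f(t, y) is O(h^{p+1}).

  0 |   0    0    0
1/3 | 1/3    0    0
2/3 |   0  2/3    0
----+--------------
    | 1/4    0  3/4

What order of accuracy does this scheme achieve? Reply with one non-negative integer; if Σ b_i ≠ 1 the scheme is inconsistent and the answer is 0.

b = (1/4, 0, 3/4)
c = (0, 1/3, 2/3)
Ac = (0, 0, 2/9)
Σ b_i: 1/4·1 + 3/4·1 = 1 ✓
b·c: 3/4·2/3 = 1/2 ✓
b·c²: 3/4·4/9 = 1/3 ✓
b·Ac: 3/4·2/9 = 1/6 ✓; 3 stages ⇒ order 3.

3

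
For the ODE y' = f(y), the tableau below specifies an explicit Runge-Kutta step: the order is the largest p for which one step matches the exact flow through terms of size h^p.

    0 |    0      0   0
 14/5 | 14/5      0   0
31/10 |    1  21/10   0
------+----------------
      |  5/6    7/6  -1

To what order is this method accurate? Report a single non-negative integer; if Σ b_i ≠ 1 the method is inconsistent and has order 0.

1

b = (5/6, 7/6, -1)
c = (0, 14/5, 31/10)
Ac = (0, 0, 147/25)
Σ b_i: 5/6·1 + 7/6·1 + (-1)·1 = 1 ✓
b·c: 7/6·14/5 + (-1)·31/10 = 1/6 ≠ 1/2 ⇒ order 1.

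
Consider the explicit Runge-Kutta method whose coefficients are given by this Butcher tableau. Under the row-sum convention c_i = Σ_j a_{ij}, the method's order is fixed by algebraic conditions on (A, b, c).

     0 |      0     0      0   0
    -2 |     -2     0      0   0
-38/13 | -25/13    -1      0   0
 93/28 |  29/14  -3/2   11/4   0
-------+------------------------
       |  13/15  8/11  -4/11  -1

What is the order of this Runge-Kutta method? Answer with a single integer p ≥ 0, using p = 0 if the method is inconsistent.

0

b = (13/15, 8/11, -4/11, -1)
c = (0, -2, -38/13, 93/28)
Ac = (0, 0, 2, -131/26)
Σ b_i: 13/15·1 + 8/11·1 + (-4/11)·1 + (-1)·1 = 38/165 ≠ 1 ⇒ order 0.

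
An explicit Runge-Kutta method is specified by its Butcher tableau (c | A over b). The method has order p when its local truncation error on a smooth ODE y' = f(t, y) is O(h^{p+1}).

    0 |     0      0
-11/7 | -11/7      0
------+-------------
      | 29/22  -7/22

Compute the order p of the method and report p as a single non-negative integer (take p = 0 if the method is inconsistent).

2

b = (29/22, -7/22)
c = (0, -11/7)
Σ b_i: 29/22·1 + (-7/22)·1 = 1 ✓
b·c: (-7/22)·(-11/7) = 1/2 ✓; 2 stages ⇒ order 2.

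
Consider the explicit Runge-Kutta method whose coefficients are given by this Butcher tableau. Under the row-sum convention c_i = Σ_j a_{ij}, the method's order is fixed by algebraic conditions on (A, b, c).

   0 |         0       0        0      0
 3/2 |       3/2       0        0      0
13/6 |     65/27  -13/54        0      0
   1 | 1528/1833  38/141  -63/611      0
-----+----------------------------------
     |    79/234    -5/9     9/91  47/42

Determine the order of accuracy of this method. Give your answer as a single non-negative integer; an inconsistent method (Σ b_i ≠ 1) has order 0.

b = (79/234, -5/9, 9/91, 47/42)
c = (0, 3/2, 13/6, 1)
Ac = (0, 0, -13/36, 17/94)
Σ b_i: 79/234·1 + (-5/9)·1 + 9/91·1 + 47/42·1 = 1 ✓
b·c: (-5/9)·3/2 + 9/91·13/6 + 47/42·1 = 1/2 ✓
b·c²: (-5/9)·9/4 + 9/91·169/36 + 47/42·1 = 1/3 ✓
b·Ac: 9/91·(-13/36) + 47/42·17/94 = 1/6 ✓
b·c³: (-5/9)·27/8 + 9/91·2197/216 + 47/42·1 = 1/4 ✓
b·(c∘Ac): 9/91·(-169/216) + 47/42·17/94 = 1/8 ✓
b·Ac²: 9/91·(-13/24) + 47/42·23/188 = 1/12 ✓
b·A²c: 47/42·7/188 = 1/24 ✓; 4 stages ⇒ order 4.

4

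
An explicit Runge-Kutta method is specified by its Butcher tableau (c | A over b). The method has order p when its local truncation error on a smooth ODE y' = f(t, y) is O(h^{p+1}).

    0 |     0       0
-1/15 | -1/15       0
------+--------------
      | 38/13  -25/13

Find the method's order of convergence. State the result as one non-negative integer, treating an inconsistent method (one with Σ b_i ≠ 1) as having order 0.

b = (38/13, -25/13)
c = (0, -1/15)
Σ b_i: 38/13·1 + (-25/13)·1 = 1 ✓
b·c: (-25/13)·(-1/15) = 5/39 ≠ 1/2 ⇒ order 1.

1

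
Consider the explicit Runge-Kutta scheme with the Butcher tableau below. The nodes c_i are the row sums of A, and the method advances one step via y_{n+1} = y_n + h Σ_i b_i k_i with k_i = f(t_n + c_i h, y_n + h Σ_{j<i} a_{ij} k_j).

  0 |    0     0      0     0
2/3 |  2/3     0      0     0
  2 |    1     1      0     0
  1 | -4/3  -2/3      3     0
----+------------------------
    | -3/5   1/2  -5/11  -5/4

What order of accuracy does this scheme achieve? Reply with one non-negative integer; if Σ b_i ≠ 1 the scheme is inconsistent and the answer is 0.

b = (-3/5, 1/2, -5/11, -5/4)
c = (0, 2/3, 2, 1)
Ac = (0, 0, 2/3, 50/9)
Σ b_i: (-3/5)·1 + 1/2·1 + (-5/11)·1 + (-5/4)·1 = -397/220 ≠ 1 ⇒ order 0.

0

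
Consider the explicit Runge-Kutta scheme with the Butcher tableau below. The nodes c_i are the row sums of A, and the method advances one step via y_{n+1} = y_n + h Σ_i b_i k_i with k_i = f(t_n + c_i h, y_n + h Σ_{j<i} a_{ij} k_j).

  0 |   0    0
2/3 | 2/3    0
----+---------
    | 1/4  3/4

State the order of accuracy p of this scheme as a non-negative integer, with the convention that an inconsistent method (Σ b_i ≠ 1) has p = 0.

b = (1/4, 3/4)
c = (0, 2/3)
Σ b_i: 1/4·1 + 3/4·1 = 1 ✓
b·c: 3/4·2/3 = 1/2 ✓; 2 stages ⇒ order 2.

2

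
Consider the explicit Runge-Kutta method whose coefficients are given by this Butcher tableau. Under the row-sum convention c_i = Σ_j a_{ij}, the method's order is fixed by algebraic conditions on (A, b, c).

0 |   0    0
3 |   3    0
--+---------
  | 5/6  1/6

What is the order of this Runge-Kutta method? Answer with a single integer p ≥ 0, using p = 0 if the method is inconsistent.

2

b = (5/6, 1/6)
c = (0, 3)
Σ b_i: 5/6·1 + 1/6·1 = 1 ✓
b·c: 1/6·3 = 1/2 ✓; 2 stages ⇒ order 2.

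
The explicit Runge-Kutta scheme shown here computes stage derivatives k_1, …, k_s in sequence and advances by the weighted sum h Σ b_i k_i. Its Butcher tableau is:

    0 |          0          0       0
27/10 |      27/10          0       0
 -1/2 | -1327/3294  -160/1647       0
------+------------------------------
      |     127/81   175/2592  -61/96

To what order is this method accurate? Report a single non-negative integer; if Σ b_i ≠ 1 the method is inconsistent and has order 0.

3

b = (127/81, 175/2592, -61/96)
c = (0, 27/10, -1/2)
Ac = (0, 0, -16/61)
Σ b_i: 127/81·1 + 175/2592·1 + (-61/96)·1 = 1 ✓
b·c: 175/2592·27/10 + (-61/96)·(-1/2) = 1/2 ✓
b·c²: 175/2592·729/100 + (-61/96)·1/4 = 1/3 ✓
b·Ac: (-61/96)·(-16/61) = 1/6 ✓; 3 stages ⇒ order 3.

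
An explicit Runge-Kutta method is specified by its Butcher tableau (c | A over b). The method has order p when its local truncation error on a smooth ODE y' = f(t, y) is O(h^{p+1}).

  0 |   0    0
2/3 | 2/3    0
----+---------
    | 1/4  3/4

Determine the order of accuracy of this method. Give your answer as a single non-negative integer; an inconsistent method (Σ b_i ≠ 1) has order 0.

2

b = (1/4, 3/4)
c = (0, 2/3)
Σ b_i: 1/4·1 + 3/4·1 = 1 ✓
b·c: 3/4·2/3 = 1/2 ✓; 2 stages ⇒ order 2.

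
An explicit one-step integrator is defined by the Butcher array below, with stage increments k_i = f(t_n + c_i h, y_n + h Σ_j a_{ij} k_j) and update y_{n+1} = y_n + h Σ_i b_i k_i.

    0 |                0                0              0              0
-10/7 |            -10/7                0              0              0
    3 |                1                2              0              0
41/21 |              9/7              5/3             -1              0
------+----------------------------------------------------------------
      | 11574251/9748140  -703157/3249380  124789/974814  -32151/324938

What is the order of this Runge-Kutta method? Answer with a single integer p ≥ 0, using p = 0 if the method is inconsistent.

b = (11574251/9748140, -703157/3249380, 124789/974814, -32151/324938)
c = (0, -10/7, 3, 41/21)
Ac = (0, 0, -20/7, -113/21)
Σ b_i: 11574251/9748140·1 + (-703157/3249380)·1 + 124789/974814·1 + (-32151/324938)·1 = 1 ✓
b·c: (-703157/3249380)·(-10/7) + 124789/974814·3 + (-32151/324938)·41/21 = 1/2 ✓
b·c²: (-703157/3249380)·100/49 + 124789/974814·9 + (-32151/324938)·1681/441 = 1/3 ✓
b·Ac: 124789/974814·(-20/7) + (-32151/324938)·(-113/21) = 1/6 ✓
b·c³: (-703157/3249380)·(-1000/343) + 124789/974814·27 + (-32151/324938)·68921/9261 = 240087695/71648829 ≠ 1/4 ⇒ order 3.
b·(c∘Ac): 124789/974814·(-60/7) + (-32151/324938)·(-4633/441) = -394217/6823698 ≠ 1/8
b·Ac²: 124789/974814·200/49 + (-32151/324938)·(-823/147) = 7345439/6823698 ≠ 1/12
b·A²c: (-32151/324938)·20/7 = -45930/162469 ≠ 1/24

3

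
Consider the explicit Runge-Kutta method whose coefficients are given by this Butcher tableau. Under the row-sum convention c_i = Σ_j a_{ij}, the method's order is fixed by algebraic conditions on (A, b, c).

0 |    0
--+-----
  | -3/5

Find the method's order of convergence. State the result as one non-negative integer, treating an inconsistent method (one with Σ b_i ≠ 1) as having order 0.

0

b = (-3/5)
c = (0)
Σ b_i: (-3/5)·1 = -3/5 ≠ 1 ⇒ order 0.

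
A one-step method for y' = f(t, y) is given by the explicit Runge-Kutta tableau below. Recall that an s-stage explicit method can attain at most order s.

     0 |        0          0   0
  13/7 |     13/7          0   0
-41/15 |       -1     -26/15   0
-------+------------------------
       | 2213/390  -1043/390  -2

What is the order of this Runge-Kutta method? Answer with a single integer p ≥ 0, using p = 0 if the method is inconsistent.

2

b = (2213/390, -1043/390, -2)
c = (0, 13/7, -41/15)
Ac = (0, 0, -338/105)
Σ b_i: 2213/390·1 + (-1043/390)·1 + (-2)·1 = 1 ✓
b·c: (-1043/390)·13/7 + (-2)·(-41/15) = 1/2 ✓
b·c²: (-1043/390)·169/49 + (-2)·1681/225 = -76123/3150 ≠ 1/3 ⇒ order 2.
b·Ac: (-2)·(-338/105) = 676/105 ≠ 1/6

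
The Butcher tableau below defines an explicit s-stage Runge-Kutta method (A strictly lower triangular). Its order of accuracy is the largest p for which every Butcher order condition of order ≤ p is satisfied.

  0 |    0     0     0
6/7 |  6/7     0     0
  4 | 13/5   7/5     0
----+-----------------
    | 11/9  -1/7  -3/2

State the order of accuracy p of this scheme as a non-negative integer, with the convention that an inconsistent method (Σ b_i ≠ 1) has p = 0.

0

b = (11/9, -1/7, -3/2)
c = (0, 6/7, 4)
Ac = (0, 0, 6/5)
Σ b_i: 11/9·1 + (-1/7)·1 + (-3/2)·1 = -53/126 ≠ 1 ⇒ order 0.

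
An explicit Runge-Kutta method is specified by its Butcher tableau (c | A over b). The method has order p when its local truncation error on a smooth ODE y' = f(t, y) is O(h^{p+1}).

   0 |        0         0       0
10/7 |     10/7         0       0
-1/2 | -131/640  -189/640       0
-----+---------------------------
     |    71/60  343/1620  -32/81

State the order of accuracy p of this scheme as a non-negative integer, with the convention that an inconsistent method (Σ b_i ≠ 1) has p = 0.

b = (71/60, 343/1620, -32/81)
c = (0, 10/7, -1/2)
Ac = (0, 0, -27/64)
Σ b_i: 71/60·1 + 343/1620·1 + (-32/81)·1 = 1 ✓
b·c: 343/1620·10/7 + (-32/81)·(-1/2) = 1/2 ✓
b·c²: 343/1620·100/49 + (-32/81)·1/4 = 1/3 ✓
b·Ac: (-32/81)·(-27/64) = 1/6 ✓; 3 stages ⇒ order 3.

3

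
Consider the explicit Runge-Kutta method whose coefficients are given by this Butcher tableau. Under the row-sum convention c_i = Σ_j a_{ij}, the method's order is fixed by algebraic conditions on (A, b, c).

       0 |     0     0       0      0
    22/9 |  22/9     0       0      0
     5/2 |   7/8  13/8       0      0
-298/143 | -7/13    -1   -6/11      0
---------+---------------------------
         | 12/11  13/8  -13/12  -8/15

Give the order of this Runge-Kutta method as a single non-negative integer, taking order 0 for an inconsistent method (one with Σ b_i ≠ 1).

0

b = (12/11, 13/8, -13/12, -8/15)
c = (0, 22/9, 5/2, -298/143)
Ac = (0, 0, 143/36, -377/99)
Σ b_i: 12/11·1 + 13/8·1 + (-13/12)·1 + (-8/15)·1 = 1451/1320 ≠ 1 ⇒ order 0.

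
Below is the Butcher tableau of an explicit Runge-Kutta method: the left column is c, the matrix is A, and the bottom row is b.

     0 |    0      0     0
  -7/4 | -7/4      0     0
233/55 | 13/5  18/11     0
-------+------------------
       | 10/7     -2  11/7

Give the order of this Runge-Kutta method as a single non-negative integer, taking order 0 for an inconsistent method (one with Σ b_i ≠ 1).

1

b = (10/7, -2, 11/7)
c = (0, -7/4, 233/55)
Ac = (0, 0, -63/22)
Σ b_i: 10/7·1 + (-2)·1 + 11/7·1 = 1 ✓
b·c: (-2)·(-7/4) + 11/7·233/55 = 711/70 ≠ 1/2 ⇒ order 1.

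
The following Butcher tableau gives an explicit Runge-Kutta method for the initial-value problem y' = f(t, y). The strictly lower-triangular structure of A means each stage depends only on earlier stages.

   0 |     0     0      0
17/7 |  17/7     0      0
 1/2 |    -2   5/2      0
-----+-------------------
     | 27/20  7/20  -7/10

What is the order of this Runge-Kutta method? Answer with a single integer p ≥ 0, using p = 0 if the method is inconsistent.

b = (27/20, 7/20, -7/10)
c = (0, 17/7, 1/2)
Ac = (0, 0, 85/14)
Σ b_i: 27/20·1 + 7/20·1 + (-7/10)·1 = 1 ✓
b·c: 7/20·17/7 + (-7/10)·1/2 = 1/2 ✓
b·c²: 7/20·289/49 + (-7/10)·1/4 = 529/280 ≠ 1/3 ⇒ order 2.
b·Ac: (-7/10)·85/14 = -17/4 ≠ 1/6

2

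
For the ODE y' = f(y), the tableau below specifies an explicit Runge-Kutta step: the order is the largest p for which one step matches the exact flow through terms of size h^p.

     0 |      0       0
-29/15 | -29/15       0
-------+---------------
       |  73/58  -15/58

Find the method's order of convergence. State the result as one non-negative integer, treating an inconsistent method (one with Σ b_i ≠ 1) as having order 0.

2

b = (73/58, -15/58)
c = (0, -29/15)
Σ b_i: 73/58·1 + (-15/58)·1 = 1 ✓
b·c: (-15/58)·(-29/15) = 1/2 ✓; 2 stages ⇒ order 2.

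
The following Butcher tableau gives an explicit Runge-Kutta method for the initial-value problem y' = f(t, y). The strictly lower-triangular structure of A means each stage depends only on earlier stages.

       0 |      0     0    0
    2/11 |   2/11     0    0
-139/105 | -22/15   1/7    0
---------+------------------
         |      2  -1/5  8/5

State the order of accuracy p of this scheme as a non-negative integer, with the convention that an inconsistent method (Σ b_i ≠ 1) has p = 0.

b = (2, -1/5, 8/5)
c = (0, 2/11, -139/105)
Ac = (0, 0, 2/77)
Σ b_i: 2·1 + (-1/5)·1 + 8/5·1 = 17/5 ≠ 1 ⇒ order 0.

0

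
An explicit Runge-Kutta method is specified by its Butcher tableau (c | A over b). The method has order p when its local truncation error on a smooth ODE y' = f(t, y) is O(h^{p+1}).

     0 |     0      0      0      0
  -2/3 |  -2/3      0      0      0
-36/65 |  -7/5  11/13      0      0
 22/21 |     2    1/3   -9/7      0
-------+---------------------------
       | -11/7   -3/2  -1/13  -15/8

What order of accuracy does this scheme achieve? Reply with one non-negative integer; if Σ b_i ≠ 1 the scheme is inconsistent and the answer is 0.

b = (-11/7, -3/2, -1/13, -15/8)
c = (0, -2/3, -36/65, 22/21)
Ac = (0, 0, -22/39, 2006/4095)
Σ b_i: (-11/7)·1 + (-3/2)·1 + (-1/13)·1 + (-15/8)·1 = -3657/728 ≠ 1 ⇒ order 0.

0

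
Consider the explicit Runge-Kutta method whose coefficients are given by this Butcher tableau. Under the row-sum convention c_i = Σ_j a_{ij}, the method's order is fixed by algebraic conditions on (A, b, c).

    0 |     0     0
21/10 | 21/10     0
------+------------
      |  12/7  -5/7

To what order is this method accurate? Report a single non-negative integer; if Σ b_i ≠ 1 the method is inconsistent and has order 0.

1

b = (12/7, -5/7)
c = (0, 21/10)
Σ b_i: 12/7·1 + (-5/7)·1 = 1 ✓
b·c: (-5/7)·21/10 = -3/2 ≠ 1/2 ⇒ order 1.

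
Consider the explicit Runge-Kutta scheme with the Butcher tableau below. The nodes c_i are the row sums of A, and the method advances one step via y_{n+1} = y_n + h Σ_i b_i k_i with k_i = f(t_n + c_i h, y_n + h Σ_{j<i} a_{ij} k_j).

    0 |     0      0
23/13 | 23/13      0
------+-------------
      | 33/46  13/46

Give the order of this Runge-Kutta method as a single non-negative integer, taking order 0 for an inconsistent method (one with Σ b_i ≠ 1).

2

b = (33/46, 13/46)
c = (0, 23/13)
Σ b_i: 33/46·1 + 13/46·1 = 1 ✓
b·c: 13/46·23/13 = 1/2 ✓; 2 stages ⇒ order 2.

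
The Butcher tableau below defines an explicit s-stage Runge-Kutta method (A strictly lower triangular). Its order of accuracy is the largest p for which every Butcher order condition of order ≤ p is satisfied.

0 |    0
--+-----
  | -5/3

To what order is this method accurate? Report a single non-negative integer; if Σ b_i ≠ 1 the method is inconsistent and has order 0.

b = (-5/3)
c = (0)
Σ b_i: (-5/3)·1 = -5/3 ≠ 1 ⇒ order 0.

0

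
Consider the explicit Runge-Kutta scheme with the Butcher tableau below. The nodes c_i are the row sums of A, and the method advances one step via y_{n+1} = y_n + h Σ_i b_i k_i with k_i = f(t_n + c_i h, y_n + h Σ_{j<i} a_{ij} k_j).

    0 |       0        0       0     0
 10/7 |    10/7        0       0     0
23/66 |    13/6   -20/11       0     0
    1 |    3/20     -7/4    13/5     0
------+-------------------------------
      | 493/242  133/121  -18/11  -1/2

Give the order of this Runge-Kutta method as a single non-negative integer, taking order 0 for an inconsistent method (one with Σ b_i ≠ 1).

b = (493/242, 133/121, -18/11, -1/2)
c = (0, 10/7, 23/66, 1)
Ac = (0, 0, -200/77, -263/165)
Σ b_i: 493/242·1 + 133/121·1 + (-18/11)·1 + (-1/2)·1 = 1 ✓
b·c: 133/121·10/7 + (-18/11)·23/66 + (-1/2)·1 = 1/2 ✓
b·c²: 133/121·100/49 + (-18/11)·529/4356 + (-1/2)·1 = 14390/9317 ≠ 1/3 ⇒ order 2.
b·Ac: (-18/11)·(-200/77) + (-1/2)·(-263/165) = 128251/25410 ≠ 1/6

2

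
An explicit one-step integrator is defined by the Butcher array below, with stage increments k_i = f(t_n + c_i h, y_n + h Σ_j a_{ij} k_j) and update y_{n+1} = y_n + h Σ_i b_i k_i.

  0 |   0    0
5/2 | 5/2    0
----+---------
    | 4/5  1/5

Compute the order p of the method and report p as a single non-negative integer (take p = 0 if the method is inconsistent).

2

b = (4/5, 1/5)
c = (0, 5/2)
Σ b_i: 4/5·1 + 1/5·1 = 1 ✓
b·c: 1/5·5/2 = 1/2 ✓; 2 stages ⇒ order 2.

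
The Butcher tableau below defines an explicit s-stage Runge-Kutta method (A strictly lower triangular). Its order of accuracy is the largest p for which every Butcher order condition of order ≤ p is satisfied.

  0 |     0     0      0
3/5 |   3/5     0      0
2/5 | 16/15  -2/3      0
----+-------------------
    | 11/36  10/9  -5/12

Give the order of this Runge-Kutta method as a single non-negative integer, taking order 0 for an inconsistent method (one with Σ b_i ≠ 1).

b = (11/36, 10/9, -5/12)
c = (0, 3/5, 2/5)
Ac = (0, 0, -2/5)
Σ b_i: 11/36·1 + 10/9·1 + (-5/12)·1 = 1 ✓
b·c: 10/9·3/5 + (-5/12)·2/5 = 1/2 ✓
b·c²: 10/9·9/25 + (-5/12)·4/25 = 1/3 ✓
b·Ac: (-5/12)·(-2/5) = 1/6 ✓; 3 stages ⇒ order 3.

3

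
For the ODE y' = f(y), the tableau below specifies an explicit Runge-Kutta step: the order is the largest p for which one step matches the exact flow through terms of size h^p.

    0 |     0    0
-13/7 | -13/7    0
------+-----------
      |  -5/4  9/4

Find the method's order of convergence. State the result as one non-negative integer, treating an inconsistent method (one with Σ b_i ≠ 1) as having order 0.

1

b = (-5/4, 9/4)
c = (0, -13/7)
Σ b_i: (-5/4)·1 + 9/4·1 = 1 ✓
b·c: 9/4·(-13/7) = -117/28 ≠ 1/2 ⇒ order 1.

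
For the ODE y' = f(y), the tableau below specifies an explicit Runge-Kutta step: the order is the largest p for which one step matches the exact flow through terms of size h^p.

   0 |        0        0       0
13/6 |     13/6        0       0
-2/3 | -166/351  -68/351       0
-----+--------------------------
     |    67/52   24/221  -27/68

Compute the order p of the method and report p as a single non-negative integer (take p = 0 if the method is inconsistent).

b = (67/52, 24/221, -27/68)
c = (0, 13/6, -2/3)
Ac = (0, 0, -34/81)
Σ b_i: 67/52·1 + 24/221·1 + (-27/68)·1 = 1 ✓
b·c: 24/221·13/6 + (-27/68)·(-2/3) = 1/2 ✓
b·c²: 24/221·169/36 + (-27/68)·4/9 = 1/3 ✓
b·Ac: (-27/68)·(-34/81) = 1/6 ✓; 3 stages ⇒ order 3.

3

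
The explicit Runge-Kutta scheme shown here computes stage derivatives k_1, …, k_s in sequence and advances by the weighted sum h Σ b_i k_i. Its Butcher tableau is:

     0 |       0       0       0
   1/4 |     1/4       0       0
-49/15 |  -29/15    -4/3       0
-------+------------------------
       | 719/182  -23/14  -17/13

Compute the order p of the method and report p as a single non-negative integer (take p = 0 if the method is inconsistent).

1

b = (719/182, -23/14, -17/13)
c = (0, 1/4, -49/15)
Ac = (0, 0, -1/3)
Σ b_i: 719/182·1 + (-23/14)·1 + (-17/13)·1 = 1 ✓
b·c: (-23/14)·1/4 + (-17/13)·(-49/15) = 42163/10920 ≠ 1/2 ⇒ order 1.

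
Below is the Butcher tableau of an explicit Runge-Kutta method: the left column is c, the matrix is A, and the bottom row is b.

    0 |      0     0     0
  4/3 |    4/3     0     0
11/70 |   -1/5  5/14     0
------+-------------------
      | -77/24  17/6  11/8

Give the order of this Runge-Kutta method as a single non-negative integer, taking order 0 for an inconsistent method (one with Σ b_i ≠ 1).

b = (-77/24, 17/6, 11/8)
c = (0, 4/3, 11/70)
Ac = (0, 0, 10/21)
Σ b_i: (-77/24)·1 + 17/6·1 + 11/8·1 = 1 ✓
b·c: 17/6·4/3 + 11/8·11/70 = 20129/5040 ≠ 1/2 ⇒ order 1.

1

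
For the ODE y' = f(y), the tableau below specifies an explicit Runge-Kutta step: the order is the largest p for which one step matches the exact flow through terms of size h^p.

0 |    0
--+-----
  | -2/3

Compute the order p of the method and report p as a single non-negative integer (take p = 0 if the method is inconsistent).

0

b = (-2/3)
c = (0)
Σ b_i: (-2/3)·1 = -2/3 ≠ 1 ⇒ order 0.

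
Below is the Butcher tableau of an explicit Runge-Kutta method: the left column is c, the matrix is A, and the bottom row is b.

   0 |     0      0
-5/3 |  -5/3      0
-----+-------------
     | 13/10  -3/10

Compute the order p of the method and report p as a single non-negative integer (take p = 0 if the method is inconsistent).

2

b = (13/10, -3/10)
c = (0, -5/3)
Σ b_i: 13/10·1 + (-3/10)·1 = 1 ✓
b·c: (-3/10)·(-5/3) = 1/2 ✓; 2 stages ⇒ order 2.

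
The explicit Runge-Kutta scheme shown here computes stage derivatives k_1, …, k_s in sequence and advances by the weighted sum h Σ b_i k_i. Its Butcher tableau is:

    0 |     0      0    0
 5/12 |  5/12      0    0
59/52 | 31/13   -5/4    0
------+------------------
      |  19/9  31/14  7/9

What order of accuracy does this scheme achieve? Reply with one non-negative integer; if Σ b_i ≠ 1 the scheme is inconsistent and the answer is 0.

b = (19/9, 31/14, 7/9)
c = (0, 5/12, 59/52)
Ac = (0, 0, -25/48)
Σ b_i: 19/9·1 + 31/14·1 + 7/9·1 = 643/126 ≠ 1 ⇒ order 0.

0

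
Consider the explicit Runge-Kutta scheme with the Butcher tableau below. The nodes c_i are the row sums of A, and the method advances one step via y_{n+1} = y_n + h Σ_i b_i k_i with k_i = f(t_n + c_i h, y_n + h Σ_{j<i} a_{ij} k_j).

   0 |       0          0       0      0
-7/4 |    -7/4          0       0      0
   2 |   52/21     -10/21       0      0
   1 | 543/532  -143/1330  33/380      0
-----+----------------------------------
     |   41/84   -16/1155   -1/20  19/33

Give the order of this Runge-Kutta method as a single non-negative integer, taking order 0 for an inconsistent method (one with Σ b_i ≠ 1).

4

b = (41/84, -16/1155, -1/20, 19/33)
c = (0, -7/4, 2, 1)
Ac = (0, 0, 5/6, 55/152)
Σ b_i: 41/84·1 + (-16/1155)·1 + (-1/20)·1 + 19/33·1 = 1 ✓
b·c: (-16/1155)·(-7/4) + (-1/20)·2 + 19/33·1 = 1/2 ✓
b·c²: (-16/1155)·49/16 + (-1/20)·4 + 19/33·1 = 1/3 ✓
b·Ac: (-1/20)·5/6 + 19/33·55/152 = 1/6 ✓
b·c³: (-16/1155)·(-343/64) + (-1/20)·8 + 19/33·1 = 1/4 ✓
b·(c∘Ac): (-1/20)·5/3 + 19/33·55/152 = 1/8 ✓
b·Ac²: (-1/20)·(-35/24) + 19/33·11/608 = 1/12 ✓
b·A²c: 19/33·11/152 = 1/24 ✓; 4 stages ⇒ order 4.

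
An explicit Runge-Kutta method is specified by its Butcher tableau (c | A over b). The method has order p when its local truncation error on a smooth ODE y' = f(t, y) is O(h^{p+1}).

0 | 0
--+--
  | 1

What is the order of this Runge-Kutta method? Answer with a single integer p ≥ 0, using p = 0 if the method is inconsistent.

1

b = (1)
c = (0)
Σ b_i: 1·1 = 1 ✓; 1 stage ⇒ order 1.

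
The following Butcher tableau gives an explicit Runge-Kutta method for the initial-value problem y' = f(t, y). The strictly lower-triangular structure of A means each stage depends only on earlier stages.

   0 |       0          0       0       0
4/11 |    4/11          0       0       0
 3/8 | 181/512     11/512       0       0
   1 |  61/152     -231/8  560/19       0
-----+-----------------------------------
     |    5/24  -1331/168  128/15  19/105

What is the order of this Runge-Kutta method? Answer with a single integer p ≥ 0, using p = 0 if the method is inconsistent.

4

b = (5/24, -1331/168, 128/15, 19/105)
c = (0, 4/11, 3/8, 1)
Ac = (0, 0, 1/128, 21/38)
Σ b_i: 5/24·1 + (-1331/168)·1 + 128/15·1 + 19/105·1 = 1 ✓
b·c: (-1331/168)·4/11 + 128/15·3/8 + 19/105·1 = 1/2 ✓
b·c²: (-1331/168)·16/121 + 128/15·9/64 + 19/105·1 = 1/3 ✓
b·Ac: 128/15·1/128 + 19/105·21/38 = 1/6 ✓
b·c³: (-1331/168)·64/1331 + 128/15·27/512 + 19/105·1 = 1/4 ✓
b·(c∘Ac): 128/15·3/1024 + 19/105·21/38 = 1/8 ✓
b·Ac²: 128/15·1/352 + 19/105·273/836 = 1/12 ✓
b·A²c: 19/105·35/152 = 1/24 ✓; 4 stages ⇒ order 4.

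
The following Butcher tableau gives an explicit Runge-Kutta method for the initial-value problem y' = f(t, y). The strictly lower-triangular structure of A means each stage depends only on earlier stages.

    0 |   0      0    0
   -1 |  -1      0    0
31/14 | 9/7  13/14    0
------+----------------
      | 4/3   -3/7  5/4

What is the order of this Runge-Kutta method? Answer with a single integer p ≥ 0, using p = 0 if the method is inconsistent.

b = (4/3, -3/7, 5/4)
c = (0, -1, 31/14)
Ac = (0, 0, -13/14)
Σ b_i: 4/3·1 + (-3/7)·1 + 5/4·1 = 181/84 ≠ 1 ⇒ order 0.

0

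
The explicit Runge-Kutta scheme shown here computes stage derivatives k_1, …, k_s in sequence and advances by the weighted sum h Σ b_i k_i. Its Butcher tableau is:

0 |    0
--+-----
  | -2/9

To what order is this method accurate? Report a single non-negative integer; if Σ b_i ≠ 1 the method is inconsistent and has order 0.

b = (-2/9)
c = (0)
Σ b_i: (-2/9)·1 = -2/9 ≠ 1 ⇒ order 0.

0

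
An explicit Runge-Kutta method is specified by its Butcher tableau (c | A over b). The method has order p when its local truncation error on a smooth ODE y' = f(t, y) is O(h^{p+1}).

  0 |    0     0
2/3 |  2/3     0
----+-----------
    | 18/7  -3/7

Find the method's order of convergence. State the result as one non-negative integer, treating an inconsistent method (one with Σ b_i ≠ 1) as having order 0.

0

b = (18/7, -3/7)
c = (0, 2/3)
Σ b_i: 18/7·1 + (-3/7)·1 = 15/7 ≠ 1 ⇒ order 0.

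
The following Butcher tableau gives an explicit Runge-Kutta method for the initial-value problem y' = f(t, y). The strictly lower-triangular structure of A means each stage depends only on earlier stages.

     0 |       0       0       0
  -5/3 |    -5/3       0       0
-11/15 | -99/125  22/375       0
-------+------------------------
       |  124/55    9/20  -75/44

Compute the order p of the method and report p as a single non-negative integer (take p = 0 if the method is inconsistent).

b = (124/55, 9/20, -75/44)
c = (0, -5/3, -11/15)
Ac = (0, 0, -22/225)
Σ b_i: 124/55·1 + 9/20·1 + (-75/44)·1 = 1 ✓
b·c: 9/20·(-5/3) + (-75/44)·(-11/15) = 1/2 ✓
b·c²: 9/20·25/9 + (-75/44)·121/225 = 1/3 ✓
b·Ac: (-75/44)·(-22/225) = 1/6 ✓; 3 stages ⇒ order 3.

3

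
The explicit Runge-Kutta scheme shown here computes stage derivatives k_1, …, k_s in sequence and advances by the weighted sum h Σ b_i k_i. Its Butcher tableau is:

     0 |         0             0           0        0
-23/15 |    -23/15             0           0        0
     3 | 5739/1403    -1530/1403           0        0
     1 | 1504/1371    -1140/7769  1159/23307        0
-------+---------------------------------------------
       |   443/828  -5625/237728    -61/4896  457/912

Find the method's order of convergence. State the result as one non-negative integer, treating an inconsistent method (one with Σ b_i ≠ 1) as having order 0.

4

b = (443/828, -5625/237728, -61/4896, 457/912)
c = (0, -23/15, 3, 1)
Ac = (0, 0, 102/61, 171/457)
Σ b_i: 443/828·1 + (-5625/237728)·1 + (-61/4896)·1 + 457/912·1 = 1 ✓
b·c: (-5625/237728)·(-23/15) + (-61/4896)·3 + 457/912·1 = 1/2 ✓
b·c²: (-5625/237728)·529/225 + (-61/4896)·9 + 457/912·1 = 1/3 ✓
b·Ac: (-61/4896)·102/61 + 457/912·171/457 = 1/6 ✓
b·c³: (-5625/237728)·(-12167/3375) + (-61/4896)·27 + 457/912·1 = 1/4 ✓
b·(c∘Ac): (-61/4896)·306/61 + 457/912·171/457 = 1/8 ✓
b·Ac²: (-61/4896)·(-782/305) + 457/912·703/6855 = 1/12 ✓
b·A²c: 457/912·38/457 = 1/24 ✓; 4 stages ⇒ order 4.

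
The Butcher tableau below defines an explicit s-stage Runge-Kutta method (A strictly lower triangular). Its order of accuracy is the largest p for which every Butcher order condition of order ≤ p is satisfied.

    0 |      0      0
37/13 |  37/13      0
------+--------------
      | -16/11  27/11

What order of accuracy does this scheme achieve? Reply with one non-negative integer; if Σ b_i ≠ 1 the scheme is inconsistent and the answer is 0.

b = (-16/11, 27/11)
c = (0, 37/13)
Σ b_i: (-16/11)·1 + 27/11·1 = 1 ✓
b·c: 27/11·37/13 = 999/143 ≠ 1/2 ⇒ order 1.

1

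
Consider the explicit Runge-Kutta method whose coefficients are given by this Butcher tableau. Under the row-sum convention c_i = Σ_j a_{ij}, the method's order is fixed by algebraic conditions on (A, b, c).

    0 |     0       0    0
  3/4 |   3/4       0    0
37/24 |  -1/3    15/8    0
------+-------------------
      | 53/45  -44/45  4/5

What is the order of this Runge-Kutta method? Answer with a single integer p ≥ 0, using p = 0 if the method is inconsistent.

b = (53/45, -44/45, 4/5)
c = (0, 3/4, 37/24)
Ac = (0, 0, 45/32)
Σ b_i: 53/45·1 + (-44/45)·1 + 4/5·1 = 1 ✓
b·c: (-44/45)·3/4 + 4/5·37/24 = 1/2 ✓
b·c²: (-44/45)·9/16 + 4/5·1369/576 = 973/720 ≠ 1/3 ⇒ order 2.
b·Ac: 4/5·45/32 = 9/8 ≠ 1/6

2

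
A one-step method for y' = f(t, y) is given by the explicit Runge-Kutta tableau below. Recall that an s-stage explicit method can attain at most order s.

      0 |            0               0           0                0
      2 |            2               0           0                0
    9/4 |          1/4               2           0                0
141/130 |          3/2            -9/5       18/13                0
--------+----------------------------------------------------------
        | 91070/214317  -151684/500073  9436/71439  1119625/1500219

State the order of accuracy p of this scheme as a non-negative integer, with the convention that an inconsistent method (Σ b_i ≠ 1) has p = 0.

3

b = (91070/214317, -151684/500073, 9436/71439, 1119625/1500219)
c = (0, 2, 9/4, 141/130)
Ac = (0, 0, 4, -63/130)
Σ b_i: 91070/214317·1 + (-151684/500073)·1 + 9436/71439·1 + 1119625/1500219·1 = 1 ✓
b·c: (-151684/500073)·2 + 9436/71439·9/4 + 1119625/1500219·141/130 = 1/2 ✓
b·c²: (-151684/500073)·4 + 9436/71439·81/16 + 1119625/1500219·19881/16900 = 1/3 ✓
b·Ac: 9436/71439·4 + 1119625/1500219·(-63/130) = 1/6 ✓
b·c³: (-151684/500073)·8 + 9436/71439·729/64 + 1119625/1500219·2803221/2197000 = 448381/14859312 ≠ 1/4 ⇒ order 3.
b·(c∘Ac): 9436/71439·9 + 1119625/1500219·(-8883/16900) = 75867/95252 ≠ 1/8
b·Ac²: 9436/71439·8 + 1119625/1500219·(-99/520) = 3658903/4000584 ≠ 1/12
b·A²c: 1119625/1500219·72/13 = 689000/166691 ≠ 1/24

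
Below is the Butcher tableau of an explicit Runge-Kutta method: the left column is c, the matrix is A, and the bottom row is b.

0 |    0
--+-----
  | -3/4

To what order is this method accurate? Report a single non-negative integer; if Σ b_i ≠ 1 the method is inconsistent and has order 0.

b = (-3/4)
c = (0)
Σ b_i: (-3/4)·1 = -3/4 ≠ 1 ⇒ order 0.

0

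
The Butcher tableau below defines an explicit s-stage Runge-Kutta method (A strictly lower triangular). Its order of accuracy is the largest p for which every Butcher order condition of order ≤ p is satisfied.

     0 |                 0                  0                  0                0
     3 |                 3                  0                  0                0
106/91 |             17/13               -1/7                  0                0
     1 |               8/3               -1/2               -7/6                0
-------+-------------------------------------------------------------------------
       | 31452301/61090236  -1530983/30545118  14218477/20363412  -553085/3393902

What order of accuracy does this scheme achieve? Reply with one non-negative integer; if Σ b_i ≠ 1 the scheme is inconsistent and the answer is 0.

3

b = (31452301/61090236, -1530983/30545118, 14218477/20363412, -553085/3393902)
c = (0, 3, 106/91, 1)
Ac = (0, 0, -3/7, -223/78)
Σ b_i: 31452301/61090236·1 + (-1530983/30545118)·1 + 14218477/20363412·1 + (-553085/3393902)·1 = 1 ✓
b·c: (-1530983/30545118)·3 + 14218477/20363412·106/91 + (-553085/3393902)·1 = 1/2 ✓
b·c²: (-1530983/30545118)·9 + 14218477/20363412·11236/8281 + (-553085/3393902)·1 = 1/3 ✓
b·Ac: 14218477/20363412·(-3/7) + (-553085/3393902)·(-223/78) = 1/6 ✓
b·c³: (-1530983/30545118)·27 + 14218477/20363412·1191016/753571 + (-553085/3393902)·1 = -191190023/463267623 ≠ 1/4 ⇒ order 3.
b·(c∘Ac): 14218477/20363412·(-318/637) + (-553085/3393902)·(-223/78) = 2389457/20363412 ≠ 1/8
b·Ac²: 14218477/20363412·(-9/7) + (-553085/3393902)·(-43177/7098) = 43350914/463267623 ≠ 1/12
b·A²c: (-553085/3393902)·1/2 = -553085/6787804 ≠ 1/24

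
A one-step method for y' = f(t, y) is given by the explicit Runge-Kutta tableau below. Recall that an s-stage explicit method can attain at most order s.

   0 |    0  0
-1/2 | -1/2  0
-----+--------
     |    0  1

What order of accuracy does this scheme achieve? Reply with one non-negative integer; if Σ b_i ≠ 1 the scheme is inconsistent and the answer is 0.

1

b = (0, 1)
c = (0, -1/2)
Σ b_i: 1·1 = 1 ✓
b·c: 1·(-1/2) = -1/2 ≠ 1/2 ⇒ order 1.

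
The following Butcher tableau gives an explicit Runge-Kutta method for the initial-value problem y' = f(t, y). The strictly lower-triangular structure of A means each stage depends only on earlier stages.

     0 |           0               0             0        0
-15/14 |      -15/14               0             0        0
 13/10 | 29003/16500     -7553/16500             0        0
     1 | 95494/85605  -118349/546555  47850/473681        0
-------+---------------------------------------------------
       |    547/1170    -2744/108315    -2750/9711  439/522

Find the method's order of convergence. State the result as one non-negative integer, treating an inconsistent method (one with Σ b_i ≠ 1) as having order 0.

b = (547/1170, -2744/108315, -2750/9711, 439/522)
c = (0, -15/14, 13/10, 1)
Ac = (0, 0, 1079/2200, 319/878)
Σ b_i: 547/1170·1 + (-2744/108315)·1 + (-2750/9711)·1 + 439/522·1 = 1 ✓
b·c: (-2744/108315)·(-15/14) + (-2750/9711)·13/10 + 439/522·1 = 1/2 ✓
b·c²: (-2744/108315)·225/196 + (-2750/9711)·169/100 + 439/522·1 = 1/3 ✓
b·Ac: (-2750/9711)·1079/2200 + 439/522·319/878 = 1/6 ✓
b·c³: (-2744/108315)·(-3375/2744) + (-2750/9711)·2197/1000 + 439/522·1 = 1/4 ✓
b·(c∘Ac): (-2750/9711)·14027/22000 + 439/522·319/878 = 1/8 ✓
b·Ac²: (-2750/9711)·(-3237/6160) + 439/522·(-957/12292) = 1/12 ✓
b·A²c: 439/522·87/1756 = 1/24 ✓; 4 stages ⇒ order 4.

4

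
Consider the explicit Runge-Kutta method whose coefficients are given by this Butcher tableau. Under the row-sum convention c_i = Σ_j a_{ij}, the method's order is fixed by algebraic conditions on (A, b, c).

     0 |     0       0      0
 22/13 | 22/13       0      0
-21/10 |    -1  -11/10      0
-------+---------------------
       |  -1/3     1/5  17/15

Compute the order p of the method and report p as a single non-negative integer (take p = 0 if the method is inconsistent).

1

b = (-1/3, 1/5, 17/15)
c = (0, 22/13, -21/10)
Ac = (0, 0, -121/65)
Σ b_i: (-1/3)·1 + 1/5·1 + 17/15·1 = 1 ✓
b·c: 1/5·22/13 + 17/15·(-21/10) = -1327/650 ≠ 1/2 ⇒ order 1.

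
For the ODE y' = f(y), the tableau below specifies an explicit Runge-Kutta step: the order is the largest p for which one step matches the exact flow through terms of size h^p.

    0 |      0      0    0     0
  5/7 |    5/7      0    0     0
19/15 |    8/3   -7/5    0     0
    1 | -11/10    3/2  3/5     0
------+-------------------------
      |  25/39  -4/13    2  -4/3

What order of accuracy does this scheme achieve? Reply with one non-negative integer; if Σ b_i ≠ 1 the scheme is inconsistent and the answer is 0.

1

b = (25/39, -4/13, 2, -4/3)
c = (0, 5/7, 19/15, 1)
Ac = (0, 0, -1, 641/350)
Σ b_i: 25/39·1 + (-4/13)·1 + 2·1 + (-4/3)·1 = 1 ✓
b·c: (-4/13)·5/7 + 2·19/15 + (-4/3)·1 = 446/455 ≠ 1/2 ⇒ order 1.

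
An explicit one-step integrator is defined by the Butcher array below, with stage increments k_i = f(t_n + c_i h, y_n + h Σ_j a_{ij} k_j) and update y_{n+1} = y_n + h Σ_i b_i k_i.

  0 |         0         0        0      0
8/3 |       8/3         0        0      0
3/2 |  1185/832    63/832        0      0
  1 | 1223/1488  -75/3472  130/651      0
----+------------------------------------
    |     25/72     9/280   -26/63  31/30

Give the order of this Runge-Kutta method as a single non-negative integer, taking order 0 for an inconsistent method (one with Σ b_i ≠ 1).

4

b = (25/72, 9/280, -26/63, 31/30)
c = (0, 8/3, 3/2, 1)
Ac = (0, 0, 21/104, 15/62)
Σ b_i: 25/72·1 + 9/280·1 + (-26/63)·1 + 31/30·1 = 1 ✓
b·c: 9/280·8/3 + (-26/63)·3/2 + 31/30·1 = 1/2 ✓
b·c²: 9/280·64/9 + (-26/63)·9/4 + 31/30·1 = 1/3 ✓
b·Ac: (-26/63)·21/104 + 31/30·15/62 = 1/6 ✓
b·c³: 9/280·512/27 + (-26/63)·27/8 + 31/30·1 = 1/4 ✓
b·(c∘Ac): (-26/63)·63/208 + 31/30·15/62 = 1/8 ✓
b·Ac²: (-26/63)·7/13 + 31/30·55/186 = 1/12 ✓
b·A²c: 31/30·5/124 = 1/24 ✓; 4 stages ⇒ order 4.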